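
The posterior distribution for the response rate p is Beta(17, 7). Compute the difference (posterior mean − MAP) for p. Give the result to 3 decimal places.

-0.019

Mode = (17−1)/(17+7−2) = 16/22 = 0.727.
Mean = 17/(17+7) = 17/24 = 0.708.
Difference = 0.708 − 0.727 = -0.019.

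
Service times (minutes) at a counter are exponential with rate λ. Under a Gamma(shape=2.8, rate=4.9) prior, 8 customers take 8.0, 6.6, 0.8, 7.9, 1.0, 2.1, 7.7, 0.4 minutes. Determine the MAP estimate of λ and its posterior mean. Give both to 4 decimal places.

Σ times = 34.5. Posterior: Gamma(shape = 2.8+8 = 10.8, rate = 4.9+34.5 = 39.4).
Mode = (α−1)/β = 9.8/39.4 = 0.2487.
Mean = α/β = 10.8/39.4 = 0.2741.

MAP estimate = 0.2487, posterior mean = 0.2741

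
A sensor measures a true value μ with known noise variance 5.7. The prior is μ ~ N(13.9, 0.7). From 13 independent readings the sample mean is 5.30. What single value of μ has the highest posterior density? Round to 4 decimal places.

Posterior for μ is Normal. Precision-weighted mean: (1/0.7·13.9 + 13/5.7·5.30) / (1/0.7 + 13/5.7) = 8.6122.
A Normal posterior is symmetric, so mode = mean.
This is the posterior mode — the MAP estimate.

8.6122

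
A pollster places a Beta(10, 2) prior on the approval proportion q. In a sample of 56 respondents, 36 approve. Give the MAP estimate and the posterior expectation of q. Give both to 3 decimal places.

Posterior: Beta(10+36, 2+20) = Beta(46, 22).
Mode = (46−1)/(46+22−2) = 45/66 = 0.682.
Mean = 46/(46+22) = 46/68 = 0.676.

MAP: 0.682. Posterior mean: 0.676.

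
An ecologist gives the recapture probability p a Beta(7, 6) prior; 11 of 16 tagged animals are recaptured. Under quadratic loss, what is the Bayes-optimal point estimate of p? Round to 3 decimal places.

0.621

Posterior: Beta(7+11, 6+5) = Beta(18, 11).
Mode = (18−1)/(18+11−2) = 17/27 = 0.630.
Mean = 18/(18+11) = 18/29 = 0.621.
Quadratic loss ⇒ the optimal estimator is the posterior mean.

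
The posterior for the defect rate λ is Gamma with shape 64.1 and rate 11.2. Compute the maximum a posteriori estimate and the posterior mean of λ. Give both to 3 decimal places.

Mode = (α−1)/β = 63.1/11.2 = 5.634.
Mean = α/β = 64.1/11.2 = 5.723.
Right-skewed posterior ⇒ mode < mean.

MAP = 5.634, posterior mean = 5.723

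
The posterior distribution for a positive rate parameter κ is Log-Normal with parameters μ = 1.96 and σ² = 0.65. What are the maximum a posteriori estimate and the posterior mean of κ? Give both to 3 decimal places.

Mode = exp(μ − σ²) = exp(1.31) = 3.706.
Mean = exp(μ + σ²/2) = exp(2.285) = 9.826.

maximum a posteriori estimate = 3.706, posterior mean = 9.826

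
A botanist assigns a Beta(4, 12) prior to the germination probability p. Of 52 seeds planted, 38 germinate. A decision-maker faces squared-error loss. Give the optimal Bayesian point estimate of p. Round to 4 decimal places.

Posterior: Beta(4+38, 12+14) = Beta(42, 26).
Mode = (42−1)/(42+26−2) = 41/66 = 0.6212.
Mean = 42/(42+26) = 42/68 = 0.6176.
Squared-error loss ⇒ the optimal estimator is the posterior mean.

0.6176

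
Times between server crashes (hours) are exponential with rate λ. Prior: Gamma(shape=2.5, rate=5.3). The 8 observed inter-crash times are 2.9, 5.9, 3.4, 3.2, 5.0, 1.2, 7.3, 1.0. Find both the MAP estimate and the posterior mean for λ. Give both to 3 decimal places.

Σ times = 29.9. Posterior: Gamma(shape = 2.5+8 = 10.5, rate = 5.3+29.9 = 35.2).
Mode = (α−1)/β = 9.5/35.2 = 0.270.
Mean = α/β = 10.5/35.2 = 0.298.

MAP = 0.270, posterior mean = 0.298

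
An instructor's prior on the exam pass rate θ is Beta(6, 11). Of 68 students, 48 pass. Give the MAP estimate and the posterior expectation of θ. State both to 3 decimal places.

MAP: 0.639. Posterior mean: 0.635.

Posterior: Beta(6+48, 11+20) = Beta(54, 31).
Mode = (54−1)/(54+31−2) = 53/83 = 0.639.
Mean = 54/(54+31) = 54/85 = 0.635.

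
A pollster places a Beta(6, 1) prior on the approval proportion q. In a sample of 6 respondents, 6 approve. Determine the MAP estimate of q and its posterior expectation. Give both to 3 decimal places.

q_MAP = 1.000, E[q|data] = 0.923

Posterior: Beta(6+6, 1+0) = Beta(12, 1).
Since β = 1 ≤ 1 and α > 1, the Beta density is monotone increasing on [0,1]; the mode is at 1.
Mean = 12/(12+1) = 0.923.
The posterior is left-skewed, so the mode exceeds the mean.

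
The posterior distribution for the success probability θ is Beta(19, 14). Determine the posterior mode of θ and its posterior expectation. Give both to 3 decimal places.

MAP = 0.581, posterior mean = 0.576

Mode = (19−1)/(19+14−2) = 18/31 = 0.581.
Mean = 19/(19+14) = 19/33 = 0.576.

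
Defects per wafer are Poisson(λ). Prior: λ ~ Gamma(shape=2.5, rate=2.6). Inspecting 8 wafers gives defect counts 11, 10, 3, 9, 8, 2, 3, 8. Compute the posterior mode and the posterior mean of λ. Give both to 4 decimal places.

Σ counts = 54. Posterior: Gamma(shape = 2.5+54 = 56.5, rate = 2.6+8 = 10.6).
Mode = (α−1)/β = 55.5/10.6 = 5.2358.
Mean = α/β = 56.5/10.6 = 5.3302.

MAP: 5.2358. Posterior mean: 5.3302.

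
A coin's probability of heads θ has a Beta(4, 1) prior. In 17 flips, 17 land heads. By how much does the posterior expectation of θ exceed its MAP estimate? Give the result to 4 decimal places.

-0.0455

Posterior: Beta(4+17, 1+0) = Beta(21, 1).
Since β = 1 ≤ 1 and α > 1, the Beta density is monotone increasing on [0,1]; the mode is at 1.
Mean = 21/(21+1) = 0.9545.
Difference = 0.9545 − 1.0000 = -0.0455.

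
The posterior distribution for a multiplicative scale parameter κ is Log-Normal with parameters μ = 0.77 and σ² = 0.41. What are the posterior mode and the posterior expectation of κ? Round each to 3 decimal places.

Mode = exp(μ − σ²) = exp(0.36) = 1.433.
Mean = exp(μ + σ²/2) = exp(0.975) = 2.651.

MAP = 1.433; posterior mean = 2.651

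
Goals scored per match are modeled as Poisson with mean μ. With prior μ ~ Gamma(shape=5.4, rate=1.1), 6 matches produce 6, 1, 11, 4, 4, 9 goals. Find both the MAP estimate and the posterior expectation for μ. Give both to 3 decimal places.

MAP estimate = 5.549, posterior expectation = 5.690

Σ counts = 35. Posterior: Gamma(shape = 5.4+35 = 40.4, rate = 1.1+6 = 7.1).
Mode = (α−1)/β = 39.4/7.1 = 5.549.
Mean = α/β = 40.4/7.1 = 5.690.
Right-skewed posterior ⇒ mode < mean.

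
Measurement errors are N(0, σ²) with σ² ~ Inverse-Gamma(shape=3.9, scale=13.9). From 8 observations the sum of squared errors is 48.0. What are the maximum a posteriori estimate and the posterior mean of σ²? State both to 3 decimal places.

MAP: 4.258. Posterior mean: 5.493.

Posterior: Inverse-Gamma(shape = 3.9+8/2 = 7.9, scale = 13.9+48.0/2 = 37.9).
Mode = β/(α+1) = 37.9/8.9 = 4.258.
Mean = β/(α−1) = 37.9/6.9 = 5.493.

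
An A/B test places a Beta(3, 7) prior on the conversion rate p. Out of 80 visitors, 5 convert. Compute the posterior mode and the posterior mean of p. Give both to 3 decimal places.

MAP = 0.080; posterior mean = 0.089

Posterior: Beta(3+5, 7+75) = Beta(8, 82).
Mode = (8−1)/(8+82−2) = 7/88 = 0.080.
Mean = 8/(8+82) = 8/90 = 0.089.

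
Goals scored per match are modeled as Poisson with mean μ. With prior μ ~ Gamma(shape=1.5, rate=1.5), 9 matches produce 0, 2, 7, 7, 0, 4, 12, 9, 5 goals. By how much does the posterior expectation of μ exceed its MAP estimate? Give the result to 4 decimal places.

0.0952

Σ counts = 46. Posterior: Gamma(shape = 1.5+46 = 47.5, rate = 1.5+9 = 10.5).
Mode = (α−1)/β = 46.5/10.5 = 4.4286.
Mean = α/β = 47.5/10.5 = 4.5238.
Difference = 4.5238 − 4.4286 = 0.0952.
Mean > mode: the posterior has a right tail.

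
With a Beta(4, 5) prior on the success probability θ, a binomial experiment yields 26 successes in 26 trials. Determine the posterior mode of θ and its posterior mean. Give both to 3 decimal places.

MAP = 0.879, posterior mean = 0.857

Posterior: Beta(4+26, 5+0) = Beta(30, 5).
Mode = (30−1)/(30+5−2) = 29/33 = 0.879.
Mean = 30/(30+5) = 30/35 = 0.857.
The posterior is left-skewed, so the mode exceeds the mean.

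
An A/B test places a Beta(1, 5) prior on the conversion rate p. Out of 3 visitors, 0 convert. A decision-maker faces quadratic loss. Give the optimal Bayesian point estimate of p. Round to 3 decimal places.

Posterior: Beta(1+0, 5+3) = Beta(1, 8).
Since α = 1 ≤ 1 and β > 1, the Beta density is monotone decreasing on [0,1]; the mode is at 0.
Mean = 1/(1+8) = 0.111.
Quadratic loss ⇒ the optimal estimator is the posterior mean.

0.111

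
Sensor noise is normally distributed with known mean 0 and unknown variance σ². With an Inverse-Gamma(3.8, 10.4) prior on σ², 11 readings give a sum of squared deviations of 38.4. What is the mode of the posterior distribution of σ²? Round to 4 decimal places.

Posterior: Inverse-Gamma(shape = 3.8+11/2 = 9.3, scale = 10.4+38.4/2 = 29.6).
Mode = β/(α+1) = 29.6/10.3 = 2.8738.
Mean = β/(α−1) = 29.6/8.3 = 3.5663.
This is the posterior mode — the MAP estimate.

2.8738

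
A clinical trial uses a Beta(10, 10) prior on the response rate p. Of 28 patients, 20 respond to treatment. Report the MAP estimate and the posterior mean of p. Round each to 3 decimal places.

MAP estimate = 0.630, posterior mean = 0.625

Posterior: Beta(10+20, 10+8) = Beta(30, 18).
Mode = (30−1)/(30+18−2) = 29/46 = 0.630.
Mean = 30/(30+18) = 30/48 = 0.625.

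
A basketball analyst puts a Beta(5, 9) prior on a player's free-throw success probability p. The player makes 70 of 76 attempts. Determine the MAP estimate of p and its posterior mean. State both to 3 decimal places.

Posterior: Beta(5+70, 9+6) = Beta(75, 15).
Mode = (75−1)/(75+15−2) = 74/88 = 0.841.
Mean = 75/(75+15) = 75/90 = 0.833.
Left-skewed posterior ⇒ mean < mode.

MAP = 0.841, posterior mean = 0.833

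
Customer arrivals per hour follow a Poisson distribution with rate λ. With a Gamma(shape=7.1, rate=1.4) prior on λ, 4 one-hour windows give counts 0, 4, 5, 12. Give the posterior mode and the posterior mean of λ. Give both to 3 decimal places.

Σ counts = 21. Posterior: Gamma(shape = 7.1+21 = 28.1, rate = 1.4+4 = 5.4).
Mode = (α−1)/β = 27.1/5.4 = 5.019.
Mean = α/β = 28.1/5.4 = 5.204.

MAP = 5.019, posterior mean = 5.204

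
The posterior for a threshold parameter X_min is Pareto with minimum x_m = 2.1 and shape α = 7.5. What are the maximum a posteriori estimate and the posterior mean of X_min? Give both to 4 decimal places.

The Pareto density is strictly decreasing on [x_m, ∞), so the mode is x_m = 2.1000.
Mean = α·x_m/(α−1) = 7.5·2.1/6.5 = 2.4231.

MAP: 2.1000. Posterior mean: 2.4231.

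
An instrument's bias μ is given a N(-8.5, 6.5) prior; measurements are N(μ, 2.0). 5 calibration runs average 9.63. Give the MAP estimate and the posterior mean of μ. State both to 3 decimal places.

MAP estimate = 8.579, posterior mean = 8.579

Posterior for μ is Normal. Precision-weighted mean: (1/6.5·-8.5 + 5/2.0·9.63) / (1/6.5 + 5/2.0) = 8.579.
A Normal posterior is symmetric, so mode = mean.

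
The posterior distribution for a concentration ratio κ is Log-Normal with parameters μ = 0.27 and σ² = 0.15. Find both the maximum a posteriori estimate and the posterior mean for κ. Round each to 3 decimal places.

κ_MAP = 1.127, E[κ|data] = 1.412

Mode = exp(μ − σ²) = exp(0.12) = 1.127.
Mean = exp(μ + σ²/2) = exp(0.345) = 1.412.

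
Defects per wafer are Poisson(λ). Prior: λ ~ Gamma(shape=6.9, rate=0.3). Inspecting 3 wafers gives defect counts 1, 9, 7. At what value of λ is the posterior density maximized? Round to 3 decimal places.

Σ counts = 17. Posterior: Gamma(shape = 6.9+17 = 23.9, rate = 0.3+3 = 3.3).
Mode = (α−1)/β = 22.9/3.3 = 6.939.
Mean = α/β = 23.9/3.3 = 7.242.
This is the posterior mode — the MAP estimate.

6.939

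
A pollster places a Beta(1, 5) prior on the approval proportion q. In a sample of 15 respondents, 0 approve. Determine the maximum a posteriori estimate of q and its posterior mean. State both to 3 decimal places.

Posterior: Beta(1+0, 5+15) = Beta(1, 20).
Since α = 1 ≤ 1 and β > 1, the Beta density is monotone decreasing on [0,1]; the mode is at 0.
Mean = 1/(1+20) = 0.048.

maximum a posteriori estimate = 0.000, posterior mean = 0.048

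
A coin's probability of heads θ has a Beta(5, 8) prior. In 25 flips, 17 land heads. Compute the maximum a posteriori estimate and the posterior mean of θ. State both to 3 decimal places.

MAP = 0.583, posterior mean = 0.579

Posterior: Beta(5+17, 8+8) = Beta(22, 16).
Mode = (22−1)/(22+16−2) = 21/36 = 0.583.
Mean = 22/(22+16) = 22/38 = 0.579.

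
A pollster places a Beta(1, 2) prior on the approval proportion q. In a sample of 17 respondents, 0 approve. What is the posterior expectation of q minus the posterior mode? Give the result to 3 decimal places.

0.050

Posterior: Beta(1+0, 2+17) = Beta(1, 19).
Since α = 1 ≤ 1 and β > 1, the Beta density is monotone decreasing on [0,1]; the mode is at 0.
Mean = 1/(1+19) = 0.050.
Difference = 0.050 − 0.000 = 0.050.
Mean > mode: the posterior has a right tail.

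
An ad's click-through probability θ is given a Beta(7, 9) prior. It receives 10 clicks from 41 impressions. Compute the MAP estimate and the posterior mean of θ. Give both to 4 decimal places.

MAP = 0.2909; posterior mean = 0.2982

Posterior: Beta(7+10, 9+31) = Beta(17, 40).
Mode = (17−1)/(17+40−2) = 16/55 = 0.2909.
Mean = 17/(17+40) = 17/57 = 0.2982.
Right-skewed posterior ⇒ mode < mean.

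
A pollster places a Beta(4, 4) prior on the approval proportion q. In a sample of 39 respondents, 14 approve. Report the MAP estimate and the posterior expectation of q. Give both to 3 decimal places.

Posterior: Beta(4+14, 4+25) = Beta(18, 29).
Mode = (18−1)/(18+29−2) = 17/45 = 0.378.
Mean = 18/(18+29) = 18/47 = 0.383.
The mean is pulled above the mode by the posterior's right skew.

MAP = 0.378; posterior mean = 0.383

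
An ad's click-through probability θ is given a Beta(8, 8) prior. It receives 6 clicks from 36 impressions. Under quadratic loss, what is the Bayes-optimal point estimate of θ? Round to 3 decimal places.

0.269

Posterior: Beta(8+6, 8+30) = Beta(14, 38).
Mode = (14−1)/(14+38−2) = 13/50 = 0.260.
Mean = 14/(14+38) = 14/52 = 0.269.
Quadratic loss ⇒ the optimal estimator is the posterior mean.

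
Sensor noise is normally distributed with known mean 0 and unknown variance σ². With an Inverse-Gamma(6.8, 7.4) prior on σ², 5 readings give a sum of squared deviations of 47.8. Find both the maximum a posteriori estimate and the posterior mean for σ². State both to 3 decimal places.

MAP = 3.039; posterior mean = 3.771

Posterior: Inverse-Gamma(shape = 6.8+5/2 = 9.3, scale = 7.4+47.8/2 = 31.3).
Mode = β/(α+1) = 31.3/10.3 = 3.039.
Mean = β/(α−1) = 31.3/8.3 = 3.771.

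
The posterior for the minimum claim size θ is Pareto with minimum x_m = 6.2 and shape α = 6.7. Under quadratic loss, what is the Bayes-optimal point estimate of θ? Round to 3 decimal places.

The Pareto density is strictly decreasing on [x_m, ∞), so the mode is x_m = 6.200.
Mean = α·x_m/(α−1) = 6.7·6.2/5.7 = 7.288.
Quadratic loss ⇒ the optimal estimator is the posterior mean.

7.288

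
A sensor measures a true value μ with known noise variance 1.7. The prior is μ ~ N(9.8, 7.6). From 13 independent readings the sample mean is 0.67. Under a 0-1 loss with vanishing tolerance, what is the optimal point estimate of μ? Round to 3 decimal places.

Posterior for μ is Normal. Precision-weighted mean: (1/7.6·9.8 + 13/1.7·0.67) / (1/7.6 + 13/1.7) = 0.824.
A Normal posterior is symmetric, so mode = mean.
This is the posterior mode — the MAP estimate.

0.824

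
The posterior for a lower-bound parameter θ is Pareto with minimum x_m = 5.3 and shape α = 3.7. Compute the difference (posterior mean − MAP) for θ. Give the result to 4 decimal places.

The Pareto density is strictly decreasing on [x_m, ∞), so the mode is x_m = 5.3000.
Mean = α·x_m/(α−1) = 3.7·5.3/2.7 = 7.2630.
Difference = 7.2630 − 5.3000 = 1.9630.

1.9630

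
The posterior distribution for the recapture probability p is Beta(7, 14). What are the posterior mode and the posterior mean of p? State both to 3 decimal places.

Mode = (7−1)/(7+14−2) = 6/19 = 0.316.
Mean = 7/(7+14) = 7/21 = 0.333.
Mean > mode: the posterior has a right tail.

MAP = 0.316; posterior mean = 0.333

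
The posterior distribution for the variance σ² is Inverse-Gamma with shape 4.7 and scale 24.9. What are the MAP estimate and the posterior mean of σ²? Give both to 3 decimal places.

Mode = β/(α+1) = 24.9/5.7 = 4.368.
Mean = β/(α−1) = 24.9/3.7 = 6.730.
The posterior is right-skewed, so the mean exceeds the mode.

MAP = 4.368, posterior mean = 6.730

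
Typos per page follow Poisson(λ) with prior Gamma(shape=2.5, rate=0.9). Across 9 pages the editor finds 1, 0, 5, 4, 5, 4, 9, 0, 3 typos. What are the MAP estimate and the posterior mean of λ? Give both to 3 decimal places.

MAP: 3.283. Posterior mean: 3.384.

Σ counts = 31. Posterior: Gamma(shape = 2.5+31 = 33.5, rate = 0.9+9 = 9.9).
Mode = (α−1)/β = 32.5/9.9 = 3.283.
Mean = α/β = 33.5/9.9 = 3.384.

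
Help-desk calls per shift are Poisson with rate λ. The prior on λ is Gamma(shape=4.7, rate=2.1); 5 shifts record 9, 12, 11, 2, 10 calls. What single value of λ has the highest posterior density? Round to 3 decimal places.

Σ counts = 44. Posterior: Gamma(shape = 4.7+44 = 48.7, rate = 2.1+5 = 7.1).
Mode = (α−1)/β = 47.7/7.1 = 6.718.
Mean = α/β = 48.7/7.1 = 6.859.
This is the posterior mode — the MAP estimate.

6.718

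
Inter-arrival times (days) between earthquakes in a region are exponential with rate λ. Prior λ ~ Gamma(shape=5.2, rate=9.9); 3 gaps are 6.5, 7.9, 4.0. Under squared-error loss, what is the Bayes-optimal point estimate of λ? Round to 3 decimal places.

0.290

Σ times = 18.4. Posterior: Gamma(shape = 5.2+3 = 8.2, rate = 9.9+18.4 = 28.3).
Mode = (α−1)/β = 7.2/28.3 = 0.254.
Mean = α/β = 8.2/28.3 = 0.290.
Squared-error loss ⇒ the optimal estimator is the posterior mean.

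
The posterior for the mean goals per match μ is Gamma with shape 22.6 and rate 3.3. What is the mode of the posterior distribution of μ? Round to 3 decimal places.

6.545

Mode = (α−1)/β = 21.6/3.3 = 6.545.
Mean = α/β = 22.6/3.3 = 6.848.
This is the posterior mode — the MAP estimate.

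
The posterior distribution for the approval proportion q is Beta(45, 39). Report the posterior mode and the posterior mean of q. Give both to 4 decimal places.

Mode = (45−1)/(45+39−2) = 44/82 = 0.5366.
Mean = 45/(45+39) = 45/84 = 0.5357.
The mean is pulled below the mode by the posterior's left skew.

q_MAP = 0.5366, E[q|data] = 0.5357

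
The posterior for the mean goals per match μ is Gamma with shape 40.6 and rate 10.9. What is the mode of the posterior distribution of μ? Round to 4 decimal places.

3.6330

Mode = (α−1)/β = 39.6/10.9 = 3.6330.
Mean = α/β = 40.6/10.9 = 3.7248.
This is the posterior mode — the MAP estimate.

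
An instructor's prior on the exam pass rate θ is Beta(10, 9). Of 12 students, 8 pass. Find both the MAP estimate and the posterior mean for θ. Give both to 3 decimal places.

MAP = 0.586, posterior mean = 0.581

Posterior: Beta(10+8, 9+4) = Beta(18, 13).
Mode = (18−1)/(18+13−2) = 17/29 = 0.586.
Mean = 18/(18+13) = 18/31 = 0.581.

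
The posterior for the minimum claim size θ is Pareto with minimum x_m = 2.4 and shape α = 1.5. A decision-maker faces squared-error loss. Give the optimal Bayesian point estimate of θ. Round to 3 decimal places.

7.200

The Pareto density is strictly decreasing on [x_m, ∞), so the mode is x_m = 2.400.
Mean = α·x_m/(α−1) = 1.5·2.4/0.5 = 7.200.
Squared-error loss ⇒ the optimal estimator is the posterior mean.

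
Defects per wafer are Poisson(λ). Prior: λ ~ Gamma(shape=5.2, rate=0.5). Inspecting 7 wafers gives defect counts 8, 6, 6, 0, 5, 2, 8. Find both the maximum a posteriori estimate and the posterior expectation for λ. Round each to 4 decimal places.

MAP: 5.2267. Posterior mean: 5.3600.

Σ counts = 35. Posterior: Gamma(shape = 5.2+35 = 40.2, rate = 0.5+7 = 7.5).
Mode = (α−1)/β = 39.2/7.5 = 5.2267.
Mean = α/β = 40.2/7.5 = 5.3600.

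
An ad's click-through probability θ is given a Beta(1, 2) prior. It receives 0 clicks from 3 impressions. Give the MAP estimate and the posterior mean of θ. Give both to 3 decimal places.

Posterior: Beta(1+0, 2+3) = Beta(1, 5).
Since α = 1 ≤ 1 and β > 1, the Beta density is monotone decreasing on [0,1]; the mode is at 0.
Mean = 1/(1+5) = 0.167.
The posterior is right-skewed, so the mean exceeds the mode.

MAP = 0.000; posterior mean = 0.167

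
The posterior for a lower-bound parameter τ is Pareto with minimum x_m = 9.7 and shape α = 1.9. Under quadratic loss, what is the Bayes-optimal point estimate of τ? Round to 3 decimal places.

The Pareto density is strictly decreasing on [x_m, ∞), so the mode is x_m = 9.700.
Mean = α·x_m/(α−1) = 1.9·9.7/0.9 = 20.478.
Quadratic loss ⇒ the optimal estimator is the posterior mean.

20.478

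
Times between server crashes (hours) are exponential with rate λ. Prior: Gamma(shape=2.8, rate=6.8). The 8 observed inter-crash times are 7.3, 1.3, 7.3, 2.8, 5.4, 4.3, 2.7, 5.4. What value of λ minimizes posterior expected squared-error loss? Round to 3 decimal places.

Σ times = 36.5. Posterior: Gamma(shape = 2.8+8 = 10.8, rate = 6.8+36.5 = 43.3).
Mode = (α−1)/β = 9.8/43.3 = 0.226.
Mean = α/β = 10.8/43.3 = 0.249.
Squared-error loss ⇒ the optimal estimator is the posterior mean.

0.249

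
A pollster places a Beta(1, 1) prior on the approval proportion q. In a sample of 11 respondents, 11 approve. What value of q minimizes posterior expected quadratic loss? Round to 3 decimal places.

0.923

Posterior: Beta(1+11, 1+0) = Beta(12, 1).
Since β = 1 ≤ 1 and α > 1, the Beta density is monotone increasing on [0,1]; the mode is at 1.
Mean = 12/(12+1) = 0.923.
Quadratic loss ⇒ the optimal estimator is the posterior mean.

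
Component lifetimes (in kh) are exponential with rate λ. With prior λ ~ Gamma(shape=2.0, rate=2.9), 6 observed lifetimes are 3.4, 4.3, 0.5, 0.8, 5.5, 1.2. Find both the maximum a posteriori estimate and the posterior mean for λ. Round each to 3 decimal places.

Σ times = 15.7. Posterior: Gamma(shape = 2.0+6 = 8.0, rate = 2.9+15.7 = 18.6).
Mode = (α−1)/β = 7.0/18.6 = 0.376.
Mean = α/β = 8.0/18.6 = 0.430.
Right-skewed posterior ⇒ mode < mean.

MAP: 0.376. Posterior mean: 0.430.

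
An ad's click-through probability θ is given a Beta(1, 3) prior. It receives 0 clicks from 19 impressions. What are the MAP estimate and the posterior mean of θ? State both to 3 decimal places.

MAP estimate = 0.000, posterior mean = 0.043

Posterior: Beta(1+0, 3+19) = Beta(1, 22).
Since α = 1 ≤ 1 and β > 1, the Beta density is monotone decreasing on [0,1]; the mode is at 0.
Mean = 1/(1+22) = 0.043.
Right-skewed posterior ⇒ mode < mean.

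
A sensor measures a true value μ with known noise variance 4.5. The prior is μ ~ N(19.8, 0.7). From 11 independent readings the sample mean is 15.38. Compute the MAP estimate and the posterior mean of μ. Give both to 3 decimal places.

Posterior for μ is Normal. Precision-weighted mean: (1/0.7·19.8 + 11/4.5·15.38) / (1/0.7 + 11/4.5) = 17.010.
A Normal posterior is symmetric, so mode = mean.

μ_MAP = 17.010, E[μ|data] = 17.010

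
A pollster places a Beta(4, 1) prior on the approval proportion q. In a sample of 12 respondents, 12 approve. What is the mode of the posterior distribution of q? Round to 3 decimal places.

1.000

Posterior: Beta(4+12, 1+0) = Beta(16, 1).
Since β = 1 ≤ 1 and α > 1, the Beta density is monotone increasing on [0,1]; the mode is at 1.
Mean = 16/(16+1) = 0.941.
This is the posterior mode — the MAP estimate.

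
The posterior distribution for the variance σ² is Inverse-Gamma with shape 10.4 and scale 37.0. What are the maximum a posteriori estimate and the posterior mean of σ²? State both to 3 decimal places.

Mode = β/(α+1) = 37.0/11.4 = 3.246.
Mean = β/(α−1) = 37.0/9.4 = 3.936.

maximum a posteriori estimate = 3.246, posterior mean = 3.936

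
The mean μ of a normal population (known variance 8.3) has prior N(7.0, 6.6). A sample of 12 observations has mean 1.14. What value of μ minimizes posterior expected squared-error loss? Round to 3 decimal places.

1.696

Posterior for μ is Normal. Precision-weighted mean: (1/6.6·7.0 + 12/8.3·1.14) / (1/6.6 + 12/8.3) = 1.696.
A Normal posterior is symmetric, so mode = mean.
Squared-error loss ⇒ the optimal estimator is the posterior mean.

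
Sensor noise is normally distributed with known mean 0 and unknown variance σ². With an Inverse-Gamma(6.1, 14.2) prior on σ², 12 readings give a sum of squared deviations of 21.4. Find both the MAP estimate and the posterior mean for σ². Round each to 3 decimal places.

σ²_MAP = 1.901, E[σ²|data] = 2.243

Posterior: Inverse-Gamma(shape = 6.1+12/2 = 12.1, scale = 14.2+21.4/2 = 24.9).
Mode = β/(α+1) = 24.9/13.1 = 1.901.
Mean = β/(α−1) = 24.9/11.1 = 2.243.
The mean is pulled above the mode by the posterior's right skew.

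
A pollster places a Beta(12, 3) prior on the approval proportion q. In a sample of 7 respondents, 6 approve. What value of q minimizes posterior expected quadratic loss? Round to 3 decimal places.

Posterior: Beta(12+6, 3+1) = Beta(18, 4).
Mode = (18−1)/(18+4−2) = 17/20 = 0.850.
Mean = 18/(18+4) = 18/22 = 0.818.
Quadratic loss ⇒ the optimal estimator is the posterior mean.

0.818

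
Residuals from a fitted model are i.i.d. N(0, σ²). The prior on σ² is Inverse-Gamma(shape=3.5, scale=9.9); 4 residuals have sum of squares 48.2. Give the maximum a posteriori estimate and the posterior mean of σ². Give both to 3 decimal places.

maximum a posteriori estimate = 5.231, posterior mean = 7.556

Posterior: Inverse-Gamma(shape = 3.5+4/2 = 5.5, scale = 9.9+48.2/2 = 34.0).
Mode = β/(α+1) = 34.0/6.5 = 5.231.
Mean = β/(α−1) = 34.0/4.5 = 7.556.
The posterior is right-skewed, so the mean exceeds the mode.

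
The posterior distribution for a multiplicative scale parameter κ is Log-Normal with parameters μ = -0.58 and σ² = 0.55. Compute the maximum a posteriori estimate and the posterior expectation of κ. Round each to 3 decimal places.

MAP = 0.323, posterior mean = 0.737

Mode = exp(μ − σ²) = exp(-1.13) = 0.323.
Mean = exp(μ + σ²/2) = exp(-0.305) = 0.737.
The mean is pulled above the mode by the posterior's right skew.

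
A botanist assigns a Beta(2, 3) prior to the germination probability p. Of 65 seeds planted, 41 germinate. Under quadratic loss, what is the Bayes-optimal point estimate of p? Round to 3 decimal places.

Posterior: Beta(2+41, 3+24) = Beta(43, 27).
Mode = (43−1)/(43+27−2) = 42/68 = 0.618.
Mean = 43/(43+27) = 43/70 = 0.614.
Quadratic loss ⇒ the optimal estimator is the posterior mean.

0.614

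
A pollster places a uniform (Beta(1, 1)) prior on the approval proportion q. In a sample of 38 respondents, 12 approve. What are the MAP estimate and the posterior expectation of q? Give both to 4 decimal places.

Posterior: Beta(1+12, 1+26) = Beta(13, 27).
Mode = (13−1)/(13+27−2) = 12/38 = 0.3158.
With a flat prior the MAP equals the MLE, 12/38.
Mean = 13/(13+27) = 13/40 = 0.3250.
The mean is pulled above the mode by the posterior's right skew.

MAP: 0.3158. Posterior mean: 0.3250.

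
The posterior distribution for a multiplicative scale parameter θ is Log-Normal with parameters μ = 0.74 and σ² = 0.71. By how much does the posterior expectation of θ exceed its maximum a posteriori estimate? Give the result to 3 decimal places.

1.959

Mode = exp(μ − σ²) = exp(0.03) = 1.030.
Mean = exp(μ + σ²/2) = exp(1.095) = 2.989.
Difference = 2.989 − 1.030 = 1.959.
Right-skewed posterior ⇒ mode < mean.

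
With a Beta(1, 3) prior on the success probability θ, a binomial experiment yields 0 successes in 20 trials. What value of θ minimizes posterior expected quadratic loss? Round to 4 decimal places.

Posterior: Beta(1+0, 3+20) = Beta(1, 23).
Since α = 1 ≤ 1 and β > 1, the Beta density is monotone decreasing on [0,1]; the mode is at 0.
Mean = 1/(1+23) = 0.0417.
Quadratic loss ⇒ the optimal estimator is the posterior mean.

0.0417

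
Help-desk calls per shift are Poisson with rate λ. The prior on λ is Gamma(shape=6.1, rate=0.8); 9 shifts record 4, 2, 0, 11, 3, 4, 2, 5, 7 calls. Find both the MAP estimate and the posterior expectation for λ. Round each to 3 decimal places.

Σ counts = 38. Posterior: Gamma(shape = 6.1+38 = 44.1, rate = 0.8+9 = 9.8).
Mode = (α−1)/β = 43.1/9.8 = 4.398.
Mean = α/β = 44.1/9.8 = 4.500.

MAP = 4.398, posterior mean = 4.500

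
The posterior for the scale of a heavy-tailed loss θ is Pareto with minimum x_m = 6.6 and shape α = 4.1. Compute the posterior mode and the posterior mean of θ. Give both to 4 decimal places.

The Pareto density is strictly decreasing on [x_m, ∞), so the mode is x_m = 6.6000.
Mean = α·x_m/(α−1) = 4.1·6.6/3.1 = 8.7290.

MAP: 6.6000. Posterior mean: 8.7290.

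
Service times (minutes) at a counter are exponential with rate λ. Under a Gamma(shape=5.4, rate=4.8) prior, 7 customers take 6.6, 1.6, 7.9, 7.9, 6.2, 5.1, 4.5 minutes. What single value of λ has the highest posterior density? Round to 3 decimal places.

0.256

Σ times = 39.8. Posterior: Gamma(shape = 5.4+7 = 12.4, rate = 4.8+39.8 = 44.6).
Mode = (α−1)/β = 11.4/44.6 = 0.256.
Mean = α/β = 12.4/44.6 = 0.278.
This is the posterior mode — the MAP estimate.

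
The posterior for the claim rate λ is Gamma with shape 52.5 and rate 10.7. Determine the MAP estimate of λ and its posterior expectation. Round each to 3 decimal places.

Mode = (α−1)/β = 51.5/10.7 = 4.813.
Mean = α/β = 52.5/10.7 = 4.907.

MAP estimate = 4.813, posterior expectation = 4.907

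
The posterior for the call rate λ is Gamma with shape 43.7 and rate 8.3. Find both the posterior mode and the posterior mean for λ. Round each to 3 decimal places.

Mode = (α−1)/β = 42.7/8.3 = 5.145.
Mean = α/β = 43.7/8.3 = 5.265.

MAP: 5.145. Posterior mean: 5.265.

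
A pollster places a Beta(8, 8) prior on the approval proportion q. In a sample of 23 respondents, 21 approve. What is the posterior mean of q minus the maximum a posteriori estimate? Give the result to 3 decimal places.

-0.013

Posterior: Beta(8+21, 8+2) = Beta(29, 10).
Mode = (29−1)/(29+10−2) = 28/37 = 0.757.
Mean = 29/(29+10) = 29/39 = 0.744.
Difference = 0.744 − 0.757 = -0.013.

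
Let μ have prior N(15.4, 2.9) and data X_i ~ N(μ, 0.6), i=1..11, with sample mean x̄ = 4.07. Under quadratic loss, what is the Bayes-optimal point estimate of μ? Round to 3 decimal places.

4.279

Posterior for μ is Normal. Precision-weighted mean: (1/2.9·15.4 + 11/0.6·4.07) / (1/2.9 + 11/0.6) = 4.279.
A Normal posterior is symmetric, so mode = mean.
Quadratic loss ⇒ the optimal estimator is the posterior mean.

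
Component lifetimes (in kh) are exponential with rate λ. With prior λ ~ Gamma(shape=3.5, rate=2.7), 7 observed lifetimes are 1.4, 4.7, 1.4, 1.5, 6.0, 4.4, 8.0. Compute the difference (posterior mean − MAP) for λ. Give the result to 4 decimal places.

Σ times = 27.4. Posterior: Gamma(shape = 3.5+7 = 10.5, rate = 2.7+27.4 = 30.1).
Mode = (α−1)/β = 9.5/30.1 = 0.3156.
Mean = α/β = 10.5/30.1 = 0.3488.
Difference = 0.3488 − 0.3156 = 0.0332.

0.0332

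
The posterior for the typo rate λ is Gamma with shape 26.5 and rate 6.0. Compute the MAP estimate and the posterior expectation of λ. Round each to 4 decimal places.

MAP estimate = 4.2500, posterior expectation = 4.4167

Mode = (α−1)/β = 25.5/6.0 = 4.2500.
Mean = α/β = 26.5/6.0 = 4.4167.
The posterior is right-skewed, so the mean exceeds the mode.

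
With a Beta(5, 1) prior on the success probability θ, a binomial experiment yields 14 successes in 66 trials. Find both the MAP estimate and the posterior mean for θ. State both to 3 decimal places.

θ_MAP = 0.257, E[θ|data] = 0.264

Posterior: Beta(5+14, 1+52) = Beta(19, 53).
Mode = (19−1)/(19+53−2) = 18/70 = 0.257.
Mean = 19/(19+53) = 19/72 = 0.264.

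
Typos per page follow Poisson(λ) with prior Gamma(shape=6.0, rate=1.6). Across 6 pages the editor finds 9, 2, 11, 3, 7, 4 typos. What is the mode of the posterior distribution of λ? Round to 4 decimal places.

Σ counts = 36. Posterior: Gamma(shape = 6.0+36 = 42.0, rate = 1.6+6 = 7.6).
Mode = (α−1)/β = 41.0/7.6 = 5.3947.
Mean = α/β = 42.0/7.6 = 5.5263.
This is the posterior mode — the MAP estimate.

5.3947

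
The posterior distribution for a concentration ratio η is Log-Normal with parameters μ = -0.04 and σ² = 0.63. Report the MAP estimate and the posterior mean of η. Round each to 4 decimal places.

MAP = 0.5117, posterior mean = 1.3165

Mode = exp(μ − σ²) = exp(-0.67) = 0.5117.
Mean = exp(μ + σ²/2) = exp(0.275) = 1.3165.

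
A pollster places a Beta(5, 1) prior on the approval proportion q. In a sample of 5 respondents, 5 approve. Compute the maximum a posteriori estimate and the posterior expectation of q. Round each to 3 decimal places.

q_MAP = 1.000, E[q|data] = 0.909

Posterior: Beta(5+5, 1+0) = Beta(10, 1).
Since β = 1 ≤ 1 and α > 1, the Beta density is monotone increasing on [0,1]; the mode is at 1.
Mean = 10/(10+1) = 0.909.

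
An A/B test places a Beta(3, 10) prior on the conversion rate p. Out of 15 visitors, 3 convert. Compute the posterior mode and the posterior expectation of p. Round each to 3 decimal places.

MAP = 0.192, posterior mean = 0.214

Posterior: Beta(3+3, 10+12) = Beta(6, 22).
Mode = (6−1)/(6+22−2) = 5/26 = 0.192.
Mean = 6/(6+22) = 6/28 = 0.214.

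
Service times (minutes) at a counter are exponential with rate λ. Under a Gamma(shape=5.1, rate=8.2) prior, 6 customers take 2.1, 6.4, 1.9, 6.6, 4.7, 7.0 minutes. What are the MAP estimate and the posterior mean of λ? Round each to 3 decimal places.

MAP = 0.274; posterior mean = 0.301

Σ times = 28.7. Posterior: Gamma(shape = 5.1+6 = 11.1, rate = 8.2+28.7 = 36.9).
Mode = (α−1)/β = 10.1/36.9 = 0.274.
Mean = α/β = 11.1/36.9 = 0.301.
Right-skewed posterior ⇒ mode < mean.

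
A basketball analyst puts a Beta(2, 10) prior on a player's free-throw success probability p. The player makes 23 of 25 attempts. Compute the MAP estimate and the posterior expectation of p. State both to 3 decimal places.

MAP = 0.686; posterior mean = 0.676

Posterior: Beta(2+23, 10+2) = Beta(25, 12).
Mode = (25−1)/(25+12−2) = 24/35 = 0.686.
Mean = 25/(25+12) = 25/37 = 0.676.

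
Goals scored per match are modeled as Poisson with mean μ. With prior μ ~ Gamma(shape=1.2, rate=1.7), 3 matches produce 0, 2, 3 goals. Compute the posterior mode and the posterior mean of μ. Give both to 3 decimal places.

MAP: 1.106. Posterior mean: 1.319.

Σ counts = 5. Posterior: Gamma(shape = 1.2+5 = 6.2, rate = 1.7+3 = 4.7).
Mode = (α−1)/β = 5.2/4.7 = 1.106.
Mean = α/β = 6.2/4.7 = 1.319.
The mean is pulled above the mode by the posterior's right skew.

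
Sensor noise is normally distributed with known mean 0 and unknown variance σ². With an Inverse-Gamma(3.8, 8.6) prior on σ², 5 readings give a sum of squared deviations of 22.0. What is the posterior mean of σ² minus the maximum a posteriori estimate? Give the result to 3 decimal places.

Posterior: Inverse-Gamma(shape = 3.8+5/2 = 6.3, scale = 8.6+22.0/2 = 19.6).
Mode = β/(α+1) = 19.6/7.3 = 2.685.
Mean = β/(α−1) = 19.6/5.3 = 3.698.
Difference = 3.698 − 2.685 = 1.013.

1.013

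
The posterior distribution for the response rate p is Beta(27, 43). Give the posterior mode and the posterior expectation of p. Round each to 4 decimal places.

p_MAP = 0.3824, E[p|data] = 0.3857

Mode = (27−1)/(27+43−2) = 26/68 = 0.3824.
Mean = 27/(27+43) = 27/70 = 0.3857.
The posterior is right-skewed, so the mean exceeds the mode.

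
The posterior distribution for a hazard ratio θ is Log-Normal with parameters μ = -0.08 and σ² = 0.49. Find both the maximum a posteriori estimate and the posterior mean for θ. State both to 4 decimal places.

MAP = 0.5655; posterior mean = 1.1794

Mode = exp(μ − σ²) = exp(-0.57) = 0.5655.
Mean = exp(μ + σ²/2) = exp(0.165) = 1.1794.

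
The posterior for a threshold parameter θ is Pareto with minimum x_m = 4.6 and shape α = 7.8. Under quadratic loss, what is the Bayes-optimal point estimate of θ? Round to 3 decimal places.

5.276

The Pareto density is strictly decreasing on [x_m, ∞), so the mode is x_m = 4.600.
Mean = α·x_m/(α−1) = 7.8·4.6/6.8 = 5.276.
Quadratic loss ⇒ the optimal estimator is the posterior mean.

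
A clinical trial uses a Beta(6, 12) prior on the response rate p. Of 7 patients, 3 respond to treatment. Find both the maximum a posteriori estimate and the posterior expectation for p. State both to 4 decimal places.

MAP = 0.3478; posterior mean = 0.3600

Posterior: Beta(6+3, 12+4) = Beta(9, 16).
Mode = (9−1)/(9+16−2) = 8/23 = 0.3478.
Mean = 9/(9+16) = 9/25 = 0.3600.
Mean > mode: the posterior has a right tail.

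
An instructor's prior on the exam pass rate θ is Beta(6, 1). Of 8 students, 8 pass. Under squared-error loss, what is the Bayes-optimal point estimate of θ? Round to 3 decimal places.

0.933

Posterior: Beta(6+8, 1+0) = Beta(14, 1).
Since β = 1 ≤ 1 and α > 1, the Beta density is monotone increasing on [0,1]; the mode is at 1.
Mean = 14/(14+1) = 0.933.
Squared-error loss ⇒ the optimal estimator is the posterior mean.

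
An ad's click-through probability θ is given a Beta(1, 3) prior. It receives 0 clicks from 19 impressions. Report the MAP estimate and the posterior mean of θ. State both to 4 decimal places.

Posterior: Beta(1+0, 3+19) = Beta(1, 22).
Since α = 1 ≤ 1 and β > 1, the Beta density is monotone decreasing on [0,1]; the mode is at 0.
Mean = 1/(1+22) = 0.0435.
The mean is pulled above the mode by the posterior's right skew.

MAP = 0.0000; posterior mean = 0.0435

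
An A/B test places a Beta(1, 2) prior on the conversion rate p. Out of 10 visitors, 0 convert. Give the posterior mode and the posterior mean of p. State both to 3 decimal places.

p_MAP = 0.000, E[p|data] = 0.077

Posterior: Beta(1+0, 2+10) = Beta(1, 12).
Since α = 1 ≤ 1 and β > 1, the Beta density is monotone decreasing on [0,1]; the mode is at 0.
Mean = 1/(1+12) = 0.077.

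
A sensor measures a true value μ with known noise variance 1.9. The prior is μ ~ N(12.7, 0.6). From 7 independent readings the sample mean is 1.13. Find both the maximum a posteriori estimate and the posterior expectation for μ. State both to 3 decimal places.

MAP = 4.734, posterior mean = 4.734

Posterior for μ is Normal. Precision-weighted mean: (1/0.6·12.7 + 7/1.9·1.13) / (1/0.6 + 7/1.9) = 4.734.
A Normal posterior is symmetric, so mode = mean.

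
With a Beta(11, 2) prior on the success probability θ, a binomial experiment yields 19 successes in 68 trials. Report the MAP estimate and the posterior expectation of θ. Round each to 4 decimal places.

θ_MAP = 0.3671, E[θ|data] = 0.3704

Posterior: Beta(11+19, 2+49) = Beta(30, 51).
Mode = (30−1)/(30+51−2) = 29/79 = 0.3671.
Mean = 30/(30+51) = 30/81 = 0.3704.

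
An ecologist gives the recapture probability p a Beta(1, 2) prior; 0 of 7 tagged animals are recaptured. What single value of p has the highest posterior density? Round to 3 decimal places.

0.000

Posterior: Beta(1+0, 2+7) = Beta(1, 9).
Since α = 1 ≤ 1 and β > 1, the Beta density is monotone decreasing on [0,1]; the mode is at 0.
Mean = 1/(1+9) = 0.100.
This is the posterior mode — the MAP estimate.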